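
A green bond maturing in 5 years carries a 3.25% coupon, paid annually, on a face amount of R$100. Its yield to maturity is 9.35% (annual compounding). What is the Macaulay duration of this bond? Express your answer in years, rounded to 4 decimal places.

4.6433 years

Periodic yield y = 0.0935. Discount each cash flow and weight by its year:
  t   CF        PV=CF/(1+0.0935)^t    t·PV
  1         3.25         2.9721         2.9721
  2         3.25         2.7180         5.4360
  3         3.25         2.4856         7.4567
  4         3.25         2.2730         9.0922
  5       103.25        66.0383       330.1917
  Σ                     76.4870       355.1487
Price P = Σ PV = 76.4870.
Macaulay duration = Σ(t·PV) / P = 355.1487 / 76.4870 = 4.64325 years.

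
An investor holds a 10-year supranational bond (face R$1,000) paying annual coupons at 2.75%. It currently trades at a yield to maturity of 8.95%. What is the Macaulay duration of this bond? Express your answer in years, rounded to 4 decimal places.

8.4706 years

Periodic yield y = 0.0895. Discount each cash flow and weight by its year:
  t   CF        PV=CF/(1+0.0895)^t    t·PV
  1        27.50        25.2409        25.2409
  2        27.50        23.1674        46.3349
  3        27.50        21.2643        63.7929
  4        27.50        19.5175        78.0699
  5        27.50        17.9142        89.5708
  6        27.50        16.4426        98.6553
  7        27.50        15.0918       105.6428
  8        27.50        13.8521       110.8166
  9        27.50        12.7142       114.4274
  10    1,027.50       436.0231     4,360.2309
  Σ                    601.2280     5,092.7825
Price P = Σ PV = 601.2280.
Macaulay duration = Σ(t·PV) / P = 5,092.7825 / 601.2280 = 8.47063 years.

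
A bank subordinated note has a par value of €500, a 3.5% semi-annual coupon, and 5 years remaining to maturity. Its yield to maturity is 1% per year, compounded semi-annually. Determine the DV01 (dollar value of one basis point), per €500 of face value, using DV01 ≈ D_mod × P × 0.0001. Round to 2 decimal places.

Periodic yield y = 0.005.
  t   CF        PV=CF/(1+0.005)^t    t·PV
  1         8.75         8.7065         8.7065
  2         8.75         8.6632        17.3263
  3         8.75         8.6201        25.8602
  4         8.75         8.5772        34.3087
  5         8.75         8.5345        42.6725
  6         8.75         8.4920        50.9522
  7         8.75         8.4498        59.1485
  8         8.75         8.4077        67.2620
  9         8.75         8.3659        75.2932
  10      508.75       483.9983     4,839.9826
  Σ                    560.8151     5,221.5126
P = 560.8151; D_Mac = 9.31058 half-year periods = 4.65529 yrs; D_mod = 4.63213 yrs.
DV01 ≈ 4.63213 × 560.8151 × 0.0001 = 0.259777.

€0.26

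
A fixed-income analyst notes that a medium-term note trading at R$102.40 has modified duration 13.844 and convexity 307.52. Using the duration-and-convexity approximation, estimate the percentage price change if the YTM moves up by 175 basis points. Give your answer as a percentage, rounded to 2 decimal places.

-19.52%

Duration effect: -D_mod·Δy = -13.844 × (+0.0175) = -0.242270
Convexity effect: ½·C·(Δy)² = 0.5 × 307.52 × (0.0175)² = +0.0470890
ΔP/P ≈ -0.242270 + 0.0470890 = -0.195181
= -19.5181%.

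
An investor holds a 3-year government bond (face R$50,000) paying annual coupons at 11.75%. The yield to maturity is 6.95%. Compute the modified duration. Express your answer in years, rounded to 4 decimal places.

2.5373 years

Periodic yield y = 0.0695. First find Macaulay duration:
  t   CF        PV=CF/(1+0.0695)^t    t·PV
  1     5,875.00     5,493.2211     5,493.2211
  2     5,875.00     5,136.2516    10,272.5033
  3    55,875.00    45,674.6438   137,023.9315
  Σ                 56,304.1166   152,789.6559
P = 56,304.1166; Macaulay duration = 152,789.6559 / 56,304.1166 = 2.71365 years.
Modified duration = D_Mac / (1 + y) = 2.71365 / 1.0695 = 2.53731 years.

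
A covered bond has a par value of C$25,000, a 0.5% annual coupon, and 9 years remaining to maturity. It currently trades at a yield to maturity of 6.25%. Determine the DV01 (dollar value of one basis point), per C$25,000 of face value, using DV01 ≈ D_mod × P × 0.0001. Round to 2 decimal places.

C$12.64

Periodic yield y = 0.0625.
  t   CF        PV=CF/(1+0.0625)^t    t·PV
  1       125.00       117.6471       117.6471
  2       125.00       110.7266       221.4533
  3       125.00       104.2133       312.6399
  4       125.00        98.0831       392.3325
  5       125.00        92.3135       461.5676
  6       125.00        86.8833       521.2999
  7       125.00        81.7725       572.4077
  8       125.00        76.9624       615.6991
  9    25,125.00    14,559.4719   131,035.2469
  Σ                 15,328.0738   134,250.2939
P = 15,328.0738; D_Mac = 8.75846 yrs; D_mod = 8.24325 yrs.
DV01 ≈ 8.24325 × 15,328.0738 × 0.0001 = 12.635322.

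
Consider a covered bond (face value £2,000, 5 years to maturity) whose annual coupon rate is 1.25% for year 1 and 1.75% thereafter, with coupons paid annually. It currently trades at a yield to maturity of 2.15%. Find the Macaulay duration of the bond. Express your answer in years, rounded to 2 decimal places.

Periodic yield y = 0.0215. Discount each cash flow and weight by its year:
  t   CF        PV=CF/(1+0.0215)^t    t·PV
  1        25.00        24.4738        24.4738
  2        35.00        33.5422        67.0844
  3        35.00        32.8362        98.5086
  4        35.00        32.1451       128.5803
  5     2,035.00     1,829.6691     9,148.3456
  Σ                  1,952.6664     9,466.9927
Price P = Σ PV = 1,952.6664.
Macaulay duration = Σ(t·PV) / P = 9,466.9927 / 1,952.6664 = 4.84824 years.

4.85 years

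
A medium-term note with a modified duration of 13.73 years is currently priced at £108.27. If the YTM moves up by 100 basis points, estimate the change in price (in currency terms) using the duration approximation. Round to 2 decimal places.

-£14.87

Duration approximation: ΔP/P ≈ -D_mod · Δy = -13.73 × (+0.01) = -0.137300.
ΔP ≈ 108.27 × (-0.137300) = -14.865471.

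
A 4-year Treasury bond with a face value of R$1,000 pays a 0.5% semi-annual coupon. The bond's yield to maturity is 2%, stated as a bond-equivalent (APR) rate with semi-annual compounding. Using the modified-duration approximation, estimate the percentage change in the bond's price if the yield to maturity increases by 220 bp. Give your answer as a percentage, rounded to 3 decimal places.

Periodic yield y = 0.01. Modified duration first:
  t   CF        PV=CF/(1+0.01)^t    t·PV
  1         2.50         2.4752         2.4752
  2         2.50         2.4507         4.9015
  3         2.50         2.4265         7.2794
  4         2.50         2.4025         9.6098
  5         2.50         2.3787        11.8933
  6         2.50         2.3551        14.1307
  7         2.50         2.3318        16.3226
  8     1,002.50       925.7919     7,406.3354
  Σ                    942.6124     7,472.9480
P = 942.6124; D_Mac = 7.92791 half-year periods = 3.96396 yrs; D_mod = 3.96396/(1+0.01) = 3.92471 yrs.
ΔP/P ≈ -D_mod · Δy = -3.92471 × (+0.022) = -0.086344 = -8.6344%.

-8.634%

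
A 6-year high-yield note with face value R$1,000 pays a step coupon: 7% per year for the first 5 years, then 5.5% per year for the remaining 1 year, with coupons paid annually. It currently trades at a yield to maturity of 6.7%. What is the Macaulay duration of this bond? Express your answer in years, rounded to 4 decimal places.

5.0984 years

Periodic yield y = 0.067. Discount each cash flow and weight by its year:
  t   CF        PV=CF/(1+0.067)^t    t·PV
  1        70.00        65.6045        65.6045
  2        70.00        61.4850       122.9700
  3        70.00        57.6242       172.8725
  4        70.00        54.0058       216.0232
  5        70.00        50.6146       253.0731
  6     1,055.00       714.9340     4,289.6039
  Σ                  1,004.2681     5,120.1472
Price P = Σ PV = 1,004.2681.
Macaulay duration = Σ(t·PV) / P = 5,120.1472 / 1,004.2681 = 5.09839 years.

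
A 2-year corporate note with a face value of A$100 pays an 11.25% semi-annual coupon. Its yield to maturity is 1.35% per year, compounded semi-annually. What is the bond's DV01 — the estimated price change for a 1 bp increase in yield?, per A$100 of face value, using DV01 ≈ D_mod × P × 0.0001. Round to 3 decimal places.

A$0.022

Periodic yield y = 0.00675.
  t   CF        PV=CF/(1+0.00675)^t    t·PV
  1        5.625         5.5873         5.5873
  2        5.625         5.5498        11.0996
  3        5.625         5.5126        16.5378
  4      105.625       102.8206       411.2824
  Σ                    119.4703       444.5072
P = 119.4703; D_Mac = 3.72065 half-year periods = 1.86032 yrs; D_mod = 1.84785 yrs.
DV01 ≈ 1.84785 × 119.4703 × 0.0001 = 0.022076.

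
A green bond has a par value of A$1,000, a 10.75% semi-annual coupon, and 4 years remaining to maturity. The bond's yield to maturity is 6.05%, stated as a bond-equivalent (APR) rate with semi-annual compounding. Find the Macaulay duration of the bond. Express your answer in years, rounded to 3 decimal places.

Periodic yield y = 0.03025. Discount each cash flow and weight by its period:
  t   CF        PV=CF/(1+0.03025)^t    t·PV
  1        53.75        52.1718        52.1718
  2        53.75        50.6399       101.2799
  3        53.75        49.1531       147.4592
  4        53.75        47.7098       190.8394
  5        53.75        46.3090       231.5450
  6        53.75        44.9493       269.6957
  7        53.75        43.6295       305.4064
  8     1,053.75       830.2265     6,641.8122
  Σ                  1,164.7889     7,940.2095
Price P = Σ PV = 1,164.7889.
Macaulay duration = Σ(t·PV) / P = 7,940.2095 / 1,164.7889 = 6.81687 half-year periods.
In years: 6.81687 / 2 = 3.40843 years.

3.408 years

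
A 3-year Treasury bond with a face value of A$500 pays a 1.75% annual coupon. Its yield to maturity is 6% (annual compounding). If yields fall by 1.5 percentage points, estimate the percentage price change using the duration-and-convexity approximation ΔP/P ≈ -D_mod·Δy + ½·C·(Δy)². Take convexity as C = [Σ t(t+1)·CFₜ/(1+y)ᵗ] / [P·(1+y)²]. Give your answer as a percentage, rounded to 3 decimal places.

With y = 0.06:
  t   CF        PV=CF/(1+0.06)^t    t·PV        t(t+1)·PV
  1         8.75         8.2547         8.2547          16.5094
  2         8.75         7.7875        15.5749          46.7248
  3       508.75       427.1563     1,281.4689       5,125.8757
  Σ                    443.1985     1,305.2986       5,189.1100
P = 443.1985; D_Mac = 2.94518 yrs; D_mod = 2.77847 yrs; C = 10.42036.
Duration effect: -2.77847 × (-0.015) = +0.041677
Convexity effect: 0.5 × 10.42036 × (-0.015)² = +0.0011723
ΔP/P ≈ +0.041677 + 0.0011723 = +0.042849 = +4.2849%.

+4.285%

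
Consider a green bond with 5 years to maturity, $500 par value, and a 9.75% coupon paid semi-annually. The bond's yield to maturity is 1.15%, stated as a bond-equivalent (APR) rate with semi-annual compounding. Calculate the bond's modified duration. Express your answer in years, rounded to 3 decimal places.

Periodic yield y = 0.00575. First find Macaulay duration:
  t   CF        PV=CF/(1+0.00575)^t    t·PV
  1       24.375        24.2356        24.2356
  2       24.375        24.0971        48.1942
  3       24.375        23.9593        71.8780
  4       24.375        23.8223        95.2894
  5       24.375        23.6861       118.4307
  6       24.375        23.5507       141.3044
  7       24.375        23.4161       163.9126
  8       24.375        23.2822       186.2577
  9       24.375        23.1491       208.3420
  10     524.375       495.1555     4,951.5545
  Σ                    708.3541     6,009.3991
P = 708.3541; Macaulay duration = 6,009.3991 / 708.3541 = 8.48361 half-year periods = 4.24180 years.
Modified duration = D_Mac / (1 + y) = 4.24180 / 1.00575 = 4.21755 years.

4.218 years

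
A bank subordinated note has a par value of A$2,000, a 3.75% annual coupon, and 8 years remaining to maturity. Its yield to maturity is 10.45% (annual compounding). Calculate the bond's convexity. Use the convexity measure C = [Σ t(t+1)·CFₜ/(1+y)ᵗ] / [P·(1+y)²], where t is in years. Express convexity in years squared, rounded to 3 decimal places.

With y = 0.1045:
  t   CF        PV=CF/(1+0.1045)^t    t·PV        t(t+1)·PV
  1        75.00        67.9040        67.9040         135.8081
  2        75.00        61.4794       122.9589         368.8766
  3        75.00        55.6627       166.9880         667.9521
  4        75.00        50.3963       201.5851       1,007.9254
  5        75.00        45.6281       228.1406       1,368.8439
  6        75.00        41.3111       247.8667       1,735.0669
  7        75.00        37.4026       261.8179       2,094.5428
  8     2,075.00       936.8981     7,495.1845      67,456.6603
  Σ                  1,296.6823     8,792.4457      74,835.6761
P = 1,296.6823.
Convexity = Σ t(t+1)·PV / [P·(1+y)²] = 74,835.6761 / (1,296.6823 × 1.219920) = 47.30899.

47.309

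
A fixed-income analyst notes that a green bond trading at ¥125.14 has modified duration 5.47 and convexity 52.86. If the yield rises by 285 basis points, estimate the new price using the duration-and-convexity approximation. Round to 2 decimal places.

¥108.32

Duration effect: -D_mod·Δy = -5.47 × (+0.0285) = -0.155895
Convexity effect: ½·C·(Δy)² = 0.5 × 52.86 × (0.0285)² = +0.0214677675
ΔP/P ≈ -0.155895 + 0.0214677675 = -0.1344272325
New price ≈ 125.14 × (1 - 0.1344272325) = 108.31777612495.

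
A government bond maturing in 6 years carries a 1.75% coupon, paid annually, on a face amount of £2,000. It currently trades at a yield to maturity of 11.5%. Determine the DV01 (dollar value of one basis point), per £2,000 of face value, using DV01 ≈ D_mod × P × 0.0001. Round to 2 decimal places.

Periodic yield y = 0.115.
  t   CF        PV=CF/(1+0.115)^t    t·PV
  1        35.00        31.3901        31.3901
  2        35.00        28.1526        56.3052
  3        35.00        25.2490        75.7469
  4        35.00        22.6448        90.5792
  5        35.00        20.3092       101.5462
  6     2,035.00     1,059.0469     6,354.2816
  Σ                  1,186.7927     6,709.8492
P = 1,186.7927; D_Mac = 5.65377 yrs; D_mod = 5.07064 yrs.
DV01 ≈ 5.07064 × 1,186.7927 × 0.0001 = 0.601780.

£0.60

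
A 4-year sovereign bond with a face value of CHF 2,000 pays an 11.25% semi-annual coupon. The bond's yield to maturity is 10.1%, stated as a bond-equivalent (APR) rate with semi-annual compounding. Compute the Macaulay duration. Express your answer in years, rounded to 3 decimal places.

Periodic yield y = 0.0505. Discount each cash flow and weight by its period:
  t   CF        PV=CF/(1+0.0505)^t    t·PV
  1       112.50       107.0919       107.0919
  2       112.50       101.9437       203.8874
  3       112.50        97.0430       291.1291
  4       112.50        92.3779       369.5118
  5       112.50        87.9371       439.6856
  6       112.50        83.7098       502.2587
  7       112.50        79.6857       557.7996
  8     2,112.50     1,424.3879    11,395.1029
  Σ                  2,074.1769    13,866.4668
Price P = Σ PV = 2,074.1769.
Macaulay duration = Σ(t·PV) / P = 13,866.4668 / 2,074.1769 = 6.68529 half-year periods.
In years: 6.68529 / 2 = 3.34264 years.

3.343 years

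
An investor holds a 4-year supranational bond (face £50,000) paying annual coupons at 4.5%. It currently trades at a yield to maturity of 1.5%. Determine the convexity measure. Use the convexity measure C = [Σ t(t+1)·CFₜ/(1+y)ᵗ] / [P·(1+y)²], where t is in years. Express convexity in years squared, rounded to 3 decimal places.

With y = 0.015:
  t   CF        PV=CF/(1+0.015)^t    t·PV        t(t+1)·PV
  1     2,250.00     2,216.7488     2,216.7488       4,433.4975
  2     2,250.00     2,183.9889     4,367.9779      13,103.9336
  3     2,250.00     2,151.7132     6,455.1397      25,820.5588
  4    52,250.00    49,229.1260   196,916.5041     984,582.5206
  Σ                 55,781.5770   209,956.3705   1,027,940.5106
P = 55,781.5770.
Convexity = Σ t(t+1)·PV / [P·(1+y)²] = 1,027,940.5106 / (55,781.5770 × 1.030225) = 17.88731.

17.887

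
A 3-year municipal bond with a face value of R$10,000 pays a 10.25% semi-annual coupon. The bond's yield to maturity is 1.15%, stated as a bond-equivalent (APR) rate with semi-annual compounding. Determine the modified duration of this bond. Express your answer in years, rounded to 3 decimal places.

2.685 years

Periodic yield y = 0.00575. First find Macaulay duration:
  t   CF        PV=CF/(1+0.00575)^t    t·PV
  1       512.50       509.5700       509.5700
  2       512.50       506.6567     1,013.3134
  3       512.50       503.7601     1,511.2802
  4       512.50       500.8800     2,003.5201
  5       512.50       498.0164     2,490.0821
  6    10,512.50    10,157.0072    60,942.0433
  Σ                 12,675.8904    68,469.8091
P = 12,675.8904; Macaulay duration = 68,469.8091 / 12,675.8904 = 5.40158 half-year periods = 2.70079 years.
Modified duration = D_Mac / (1 + y) = 2.70079 / 1.00575 = 2.68535 years.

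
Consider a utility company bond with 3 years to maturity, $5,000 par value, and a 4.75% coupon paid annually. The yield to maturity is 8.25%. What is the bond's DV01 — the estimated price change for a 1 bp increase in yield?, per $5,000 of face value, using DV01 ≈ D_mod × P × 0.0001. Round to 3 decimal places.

$1.202

Periodic yield y = 0.0825.
  t   CF        PV=CF/(1+0.0825)^t    t·PV
  1       237.50       219.3995       219.3995
  2       237.50       202.6786       405.3571
  3     5,237.50     4,128.9566    12,386.8699
  Σ                  4,551.0347    13,011.6265
P = 4,551.0347; D_Mac = 2.85905 yrs; D_mod = 2.64115 yrs.
DV01 ≈ 2.64115 × 4,551.0347 × 0.0001 = 1.201998.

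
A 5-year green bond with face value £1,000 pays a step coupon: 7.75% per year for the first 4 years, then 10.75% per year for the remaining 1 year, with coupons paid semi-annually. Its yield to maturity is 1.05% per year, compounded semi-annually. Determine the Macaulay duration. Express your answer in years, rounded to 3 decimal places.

Periodic yield y = 0.00525. Discount each cash flow and weight by its period:
  t   CF        PV=CF/(1+0.00525)^t    t·PV
  1        38.75        38.5476        38.5476
  2        38.75        38.3463        76.6926
  3        38.75        38.1460       114.4381
  4        38.75        37.9468       151.7873
  5        38.75        37.7486       188.7432
  6        38.75        37.5515       225.3090
  7        38.75        37.3554       261.4876
  8        38.75        37.1603       297.2823
  9        53.75        51.2757       461.4814
  10    1,053.75       999.9926     9,999.9256
  Σ                  1,354.0709    11,815.6948
Price P = Σ PV = 1,354.0709.
Macaulay duration = Σ(t·PV) / P = 11,815.6948 / 1,354.0709 = 8.72605 half-year periods.
In years: 8.72605 / 2 = 4.36303 years.

4.363 years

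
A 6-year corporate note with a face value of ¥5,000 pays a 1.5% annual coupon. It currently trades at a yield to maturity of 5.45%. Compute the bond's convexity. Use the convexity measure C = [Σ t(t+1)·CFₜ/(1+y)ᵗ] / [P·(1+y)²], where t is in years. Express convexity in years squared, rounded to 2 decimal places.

35.70

With y = 0.0545:
  t   CF        PV=CF/(1+0.0545)^t    t·PV        t(t+1)·PV
  1        75.00        71.1238        71.1238         142.2475
  2        75.00        67.4478       134.8957         404.6871
  3        75.00        63.9619       191.8858         767.5431
  4        75.00        60.6562       242.6246       1,213.1232
  5        75.00        57.5213       287.6063       1,725.6376
  6     5,075.00     3,691.1062    22,146.6373     155,026.4609
  Σ                  4,011.8172    23,074.7734     159,279.6994
P = 4,011.8172.
Convexity = Σ t(t+1)·PV / [P·(1+y)²] = 159,279.6994 / (4,011.8172 × 1.111970) = 35.70476.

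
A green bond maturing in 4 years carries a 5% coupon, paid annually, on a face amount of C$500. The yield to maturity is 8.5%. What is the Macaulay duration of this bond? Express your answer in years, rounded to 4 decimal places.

Periodic yield y = 0.085. Discount each cash flow and weight by its year:
  t   CF        PV=CF/(1+0.085)^t    t·PV
  1        25.00        23.0415        23.0415
  2        25.00        21.2364        42.4728
  3        25.00        19.5727        58.7181
  4       525.00       378.8265     1,515.3060
  Σ                    442.6771     1,639.5383
Price P = Σ PV = 442.6771.
Macaulay duration = Σ(t·PV) / P = 1,639.5383 / 442.6771 = 3.70369 years.

3.7037 years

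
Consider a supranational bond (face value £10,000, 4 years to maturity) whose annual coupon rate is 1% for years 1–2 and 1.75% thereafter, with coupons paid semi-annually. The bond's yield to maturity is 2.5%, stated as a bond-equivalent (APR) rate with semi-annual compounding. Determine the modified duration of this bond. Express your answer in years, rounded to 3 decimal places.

Periodic yield y = 0.0125. First find Macaulay duration:
  t   CF        PV=CF/(1+0.0125)^t    t·PV
  1        50.00        49.3827        49.3827
  2        50.00        48.7731        97.5461
  3        50.00        48.1709       144.5127
  4        50.00        47.5762       190.3049
  5        87.50        82.2305       411.1525
  6        87.50        81.2153       487.2918
  7        87.50        80.2126       561.4885
  8    10,087.50     9,133.2068    73,065.6546
  Σ                  9,570.7682    75,007.3338
P = 9,570.7682; Macaulay duration = 75,007.3338 / 9,570.7682 = 7.83713 half-year periods = 3.91856 years.
Modified duration = D_Mac / (1 + y) = 3.91856 / 1.0125 = 3.87019 years.

3.870 years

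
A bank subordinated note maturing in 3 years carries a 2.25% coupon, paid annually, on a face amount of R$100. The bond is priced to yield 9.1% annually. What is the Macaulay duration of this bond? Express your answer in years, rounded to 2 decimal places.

Periodic yield y = 0.091. Discount each cash flow and weight by its year:
  t   CF        PV=CF/(1+0.091)^t    t·PV
  1         2.25         2.0623         2.0623
  2         2.25         1.8903         3.7806
  3       102.25        78.7388       236.2165
  Σ                     82.6915       242.0595
Price P = Σ PV = 82.6915.
Macaulay duration = Σ(t·PV) / P = 242.0595 / 82.6915 = 2.92726 years.

2.93 years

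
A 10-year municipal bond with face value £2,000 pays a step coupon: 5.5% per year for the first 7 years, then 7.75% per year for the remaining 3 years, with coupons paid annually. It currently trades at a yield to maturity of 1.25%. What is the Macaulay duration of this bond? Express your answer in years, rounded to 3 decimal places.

8.335 years

Periodic yield y = 0.0125. Discount each cash flow and weight by its year:
  t   CF        PV=CF/(1+0.0125)^t    t·PV
  1       110.00       108.6420       108.6420
  2       110.00       107.3007       214.6014
  3       110.00       105.9760       317.9280
  4       110.00       104.6677       418.6707
  5       110.00       103.3755       516.8774
  6       110.00       102.0992       612.5954
  7       110.00       100.8388       705.8713
  8       155.00       140.3368     1,122.6941
  9       155.00       138.6042     1,247.4379
  10    2,155.00     1,903.2549    19,032.5490
  Σ                  2,915.0957    24,297.8671
Price P = Σ PV = 2,915.0957.
Macaulay duration = Σ(t·PV) / P = 24,297.8671 / 2,915.0957 = 8.33519 years.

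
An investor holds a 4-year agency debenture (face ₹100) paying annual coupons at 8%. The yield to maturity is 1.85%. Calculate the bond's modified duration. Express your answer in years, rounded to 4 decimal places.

3.5572 years

Periodic yield y = 0.0185. First find Macaulay duration:
  t   CF        PV=CF/(1+0.0185)^t    t·PV
  1         8.00         7.8547         7.8547
  2         8.00         7.7120        15.4240
  3         8.00         7.5719        22.7158
  4       108.00       100.3644       401.4575
  Σ                    123.5030       447.4521
P = 123.5030; Macaulay duration = 447.4521 / 123.5030 = 3.62300 years.
Modified duration = D_Mac / (1 + y) = 3.62300 / 1.0185 = 3.55720 years.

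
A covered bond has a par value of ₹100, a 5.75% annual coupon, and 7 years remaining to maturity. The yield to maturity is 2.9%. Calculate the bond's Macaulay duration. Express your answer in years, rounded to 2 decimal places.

6.05 years

Periodic yield y = 0.029. Discount each cash flow and weight by its year:
  t   CF        PV=CF/(1+0.029)^t    t·PV
  1         5.75         5.5879         5.5879
  2         5.75         5.4305        10.8609
  3         5.75         5.2774        15.8323
  4         5.75         5.1287        20.5148
  5         5.75         4.9841        24.9207
  6         5.75         4.8437        29.0621
  7       105.75        86.5711       605.9974
  Σ                    117.8234       712.7762
Price P = Σ PV = 117.8234.
Macaulay duration = Σ(t·PV) / P = 712.7762 / 117.8234 = 6.04953 years.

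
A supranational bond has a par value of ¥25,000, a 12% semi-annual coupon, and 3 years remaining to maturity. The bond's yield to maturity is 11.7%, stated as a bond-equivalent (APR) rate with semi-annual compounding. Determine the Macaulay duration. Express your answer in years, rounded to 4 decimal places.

2.6078 years

Periodic yield y = 0.0585. Discount each cash flow and weight by its period:
  t   CF        PV=CF/(1+0.0585)^t    t·PV
  1     1,500.00     1,417.0997     1,417.0997
  2     1,500.00     1,338.7810     2,677.5620
  3     1,500.00     1,264.7907     3,794.3722
  4     1,500.00     1,194.8897     4,779.5587
  5     1,500.00     1,128.8518     5,644.2592
  6    26,500.00    18,840.8590   113,045.1541
  Σ                 25,185.2719   131,358.0058
Price P = Σ PV = 25,185.2719.
Macaulay duration = Σ(t·PV) / P = 131,358.0058 / 25,185.2719 = 5.21567 half-year periods.
In years: 5.21567 / 2 = 2.60783 years.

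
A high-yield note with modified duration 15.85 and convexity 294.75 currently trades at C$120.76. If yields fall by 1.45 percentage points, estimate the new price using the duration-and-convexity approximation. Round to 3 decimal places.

Duration effect: -D_mod·Δy = -15.85 × (-0.0145) = +0.229825
Convexity effect: ½·C·(Δy)² = 0.5 × 294.75 × (-0.0145)² = +0.03098559375
ΔP/P ≈ +0.229825 + 0.03098559375 = +0.26081059375
New price ≈ 120.76 × (1 + 0.26081059375) = 152.25548730125.

C$152.255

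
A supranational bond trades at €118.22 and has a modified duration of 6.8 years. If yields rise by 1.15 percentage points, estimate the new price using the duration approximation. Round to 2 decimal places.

€108.98

Duration approximation: ΔP/P ≈ -D_mod · Δy = -6.8 × (+0.0115) = -0.078200.
New price ≈ 118.22 × (1 - 0.078200) = 108.975196.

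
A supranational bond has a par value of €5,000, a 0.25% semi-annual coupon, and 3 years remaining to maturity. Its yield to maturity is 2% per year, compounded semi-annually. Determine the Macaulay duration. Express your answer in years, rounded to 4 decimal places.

2.9904 years

Periodic yield y = 0.01. Discount each cash flow and weight by its period:
  t   CF        PV=CF/(1+0.01)^t    t·PV
  1         6.25         6.1881         6.1881
  2         6.25         6.1269        12.2537
  3         6.25         6.0662        18.1986
  4         6.25         6.0061        24.0245
  5         6.25         5.9467        29.7333
  6     5,006.25     4,716.1140    28,296.6838
  Σ                  4,746.4479    28,387.0820
Price P = Σ PV = 4,746.4479.
Macaulay duration = Σ(t·PV) / P = 28,387.0820 / 4,746.4479 = 5.98070 half-year periods.
In years: 5.98070 / 2 = 2.99035 years.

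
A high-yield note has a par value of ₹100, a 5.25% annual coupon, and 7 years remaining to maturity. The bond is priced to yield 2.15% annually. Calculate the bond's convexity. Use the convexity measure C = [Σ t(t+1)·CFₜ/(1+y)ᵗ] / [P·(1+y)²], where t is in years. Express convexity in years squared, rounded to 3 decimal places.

44.824

With y = 0.0215:
  t   CF        PV=CF/(1+0.0215)^t    t·PV        t(t+1)·PV
  1         5.25         5.1395         5.1395          10.2790
  2         5.25         5.0313        10.0627          30.1880
  3         5.25         4.9254        14.7763          59.1052
  4         5.25         4.8218        19.2871          96.4353
  5         5.25         4.7203        23.6014         141.6083
  6         5.25         4.6209        27.7256         194.0789
  7       105.25        90.6888       634.8214       5,078.5711
  Σ                    119.9480       735.4138       5,610.2657
P = 119.9480.
Convexity = Σ t(t+1)·PV / [P·(1+y)²] = 5,610.2657 / (119.9480 × 1.043462) = 44.82432.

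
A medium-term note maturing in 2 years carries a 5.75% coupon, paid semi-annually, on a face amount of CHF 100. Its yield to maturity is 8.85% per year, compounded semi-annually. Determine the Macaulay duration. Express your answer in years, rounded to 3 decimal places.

1.915 years

Periodic yield y = 0.04425. Discount each cash flow and weight by its period:
  t   CF        PV=CF/(1+0.04425)^t    t·PV
  1        2.875         2.7532         2.7532
  2        2.875         2.6365         5.2730
  3        2.875         2.5248         7.5744
  4      102.875        86.5151       346.0604
  Σ                     94.4296       361.6609
Price P = Σ PV = 94.4296.
Macaulay duration = Σ(t·PV) / P = 361.6609 / 94.4296 = 3.82995 half-year periods.
In years: 3.82995 / 2 = 1.91498 years.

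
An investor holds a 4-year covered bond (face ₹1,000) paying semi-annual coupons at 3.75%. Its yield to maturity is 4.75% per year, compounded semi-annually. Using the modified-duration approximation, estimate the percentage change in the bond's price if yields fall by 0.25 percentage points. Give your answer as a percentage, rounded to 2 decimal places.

Periodic yield y = 0.02375. Modified duration first:
  t   CF        PV=CF/(1+0.02375)^t    t·PV
  1        18.75        18.3150        18.3150
  2        18.75        17.8901        35.7803
  3        18.75        17.4751        52.4253
  4        18.75        17.0697        68.2788
  5        18.75        16.6737        83.3684
  6        18.75        16.2869        97.7213
  7        18.75        15.9090       111.3633
  8     1,018.75       844.3379     6,754.7035
  Σ                    963.9575     7,221.9558
P = 963.9575; D_Mac = 7.49199 half-year periods = 3.74599 yrs; D_mod = 3.74599/(1+0.02375) = 3.65909 yrs.
ΔP/P ≈ -D_mod · Δy = -3.65909 × (-0.0025) = +0.009148 = +0.9148%.

+0.91%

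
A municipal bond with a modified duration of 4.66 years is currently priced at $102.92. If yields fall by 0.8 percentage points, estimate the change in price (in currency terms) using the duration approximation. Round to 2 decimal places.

Duration approximation: ΔP/P ≈ -D_mod · Δy = -4.66 × (-0.008) = +0.037280.
ΔP ≈ 102.92 × (+0.037280) = +3.8368576.

+$3.84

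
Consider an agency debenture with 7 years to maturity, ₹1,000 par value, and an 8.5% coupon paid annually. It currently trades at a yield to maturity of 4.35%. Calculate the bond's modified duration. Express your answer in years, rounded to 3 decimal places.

Periodic yield y = 0.0435. First find Macaulay duration:
  t   CF        PV=CF/(1+0.0435)^t    t·PV
  1        85.00        81.4566        81.4566
  2        85.00        78.0610       156.1220
  3        85.00        74.8069       224.4207
  4        85.00        71.6884       286.7537
  5        85.00        68.7000       343.4999
  6        85.00        65.8361       395.0167
  7     1,085.00       805.3461     5,637.4228
  Σ                  1,245.8952     7,124.6924
P = 1,245.8952; Macaulay duration = 7,124.6924 / 1,245.8952 = 5.71853 years.
Modified duration = D_Mac / (1 + y) = 5.71853 / 1.0435 = 5.48015 years.

5.480 years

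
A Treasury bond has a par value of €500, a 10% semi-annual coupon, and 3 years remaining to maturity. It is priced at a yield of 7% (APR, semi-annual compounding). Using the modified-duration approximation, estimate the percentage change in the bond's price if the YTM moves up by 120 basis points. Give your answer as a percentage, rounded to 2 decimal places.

-3.11%

Periodic yield y = 0.035. Modified duration first:
  t   CF        PV=CF/(1+0.035)^t    t·PV
  1        25.00        24.1546        24.1546
  2        25.00        23.3378        46.6755
  3        25.00        22.5486        67.6457
  4        25.00        21.7861        87.1442
  5        25.00        21.0493       105.2466
  6       525.00       427.0878     2,562.5270
  Σ                    539.9641     2,893.3937
P = 539.9641; D_Mac = 5.35849 half-year periods = 2.67925 yrs; D_mod = 2.67925/(1+0.035) = 2.58864 yrs.
ΔP/P ≈ -D_mod · Δy = -2.58864 × (+0.012) = -0.031064 = -3.1064%.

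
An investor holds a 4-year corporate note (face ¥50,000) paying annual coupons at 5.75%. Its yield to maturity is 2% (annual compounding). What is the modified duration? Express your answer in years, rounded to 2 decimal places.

Periodic yield y = 0.02. First find Macaulay duration:
  t   CF        PV=CF/(1+0.02)^t    t·PV
  1     2,875.00     2,818.6275     2,818.6275
  2     2,875.00     2,763.3602     5,526.7205
  3     2,875.00     2,709.1767     8,127.5301
  4    52,875.00    48,848.3269   195,393.3076
  Σ                 57,139.4913   211,866.1857
P = 57,139.4913; Macaulay duration = 211,866.1857 / 57,139.4913 = 3.70788 years.
Modified duration = D_Mac / (1 + y) = 3.70788 / 1.02 = 3.63517 years.

3.64 years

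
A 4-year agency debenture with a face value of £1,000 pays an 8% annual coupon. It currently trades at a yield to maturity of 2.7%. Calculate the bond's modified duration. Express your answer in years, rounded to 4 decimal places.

3.5217 years

Periodic yield y = 0.027. First find Macaulay duration:
  t   CF        PV=CF/(1+0.027)^t    t·PV
  1        80.00        77.8968        77.8968
  2        80.00        75.8489       151.6977
  3        80.00        73.8548       221.5644
  4     1,080.00       970.8273     3,883.3092
  Σ                  1,198.4277     4,334.4681
P = 1,198.4277; Macaulay duration = 4,334.4681 / 1,198.4277 = 3.61680 years.
Modified duration = D_Mac / (1 + y) = 3.61680 / 1.027 = 3.52171 years.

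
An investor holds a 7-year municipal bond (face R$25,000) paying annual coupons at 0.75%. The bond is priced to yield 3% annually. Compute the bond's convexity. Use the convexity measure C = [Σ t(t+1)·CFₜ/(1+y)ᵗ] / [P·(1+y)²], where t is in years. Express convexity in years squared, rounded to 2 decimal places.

51.09

With y = 0.03:
  t   CF        PV=CF/(1+0.03)^t    t·PV        t(t+1)·PV
  1       187.50       182.0388       182.0388         364.0777
  2       187.50       176.7367       353.4735       1,060.4204
  3       187.50       171.5891       514.7672       2,059.0687
  4       187.50       166.5913       666.3653       3,331.8264
  5       187.50       161.7391       808.6957       4,852.1744
  6       187.50       157.0283       942.1698       6,595.1885
  7    25,187.50    20,479.7424   143,358.1971   1,146,865.5767
  Σ                 21,495.4658   146,825.7074   1,165,128.3329
P = 21,495.4658.
Convexity = Σ t(t+1)·PV / [P·(1+y)²] = 1,165,128.3329 / (21,495.4658 × 1.060900) = 51.09195.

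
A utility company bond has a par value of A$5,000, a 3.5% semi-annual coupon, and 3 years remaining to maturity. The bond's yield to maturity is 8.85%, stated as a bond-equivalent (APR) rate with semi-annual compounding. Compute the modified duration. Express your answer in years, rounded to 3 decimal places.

Periodic yield y = 0.04425. First find Macaulay duration:
  t   CF        PV=CF/(1+0.04425)^t    t·PV
  1        87.50        83.7922        83.7922
  2        87.50        80.2415       160.4830
  3        87.50        76.8413       230.5238
  4        87.50        73.5851       294.3406
  5        87.50        70.4670       352.3349
  6     5,087.50     3,923.5349    23,541.2093
  Σ                  4,308.4620    24,662.6838
P = 4,308.4620; Macaulay duration = 24,662.6838 / 4,308.4620 = 5.72424 half-year periods = 2.86212 years.
Modified duration = D_Mac / (1 + y) = 2.86212 / 1.04425 = 2.74084 years.

2.741 years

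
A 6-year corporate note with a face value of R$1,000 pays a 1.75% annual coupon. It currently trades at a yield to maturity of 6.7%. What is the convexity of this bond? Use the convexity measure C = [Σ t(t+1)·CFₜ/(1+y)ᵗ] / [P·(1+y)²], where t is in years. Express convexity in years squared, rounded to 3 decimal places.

34.481

With y = 0.067:
  t   CF        PV=CF/(1+0.067)^t    t·PV        t(t+1)·PV
  1        17.50        16.4011        16.4011          32.8022
  2        17.50        15.3713        30.7425          92.2275
  3        17.50        14.4060        43.2181         172.8725
  4        17.50        13.5014        54.0058         270.0290
  5        17.50        12.6537        63.2683         379.6096
  6     1,017.50       689.5216     4,137.1298      28,959.9089
  Σ                    761.8552     4,344.7657      29,907.4498
P = 761.8552.
Convexity = Σ t(t+1)·PV / [P·(1+y)²] = 29,907.4498 / (761.8552 × 1.138489) = 34.48086.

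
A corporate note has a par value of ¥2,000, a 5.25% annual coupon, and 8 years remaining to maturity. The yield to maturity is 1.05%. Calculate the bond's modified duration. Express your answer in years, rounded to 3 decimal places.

6.849 years

Periodic yield y = 0.0105. First find Macaulay duration:
  t   CF        PV=CF/(1+0.0105)^t    t·PV
  1       105.00       103.9090       103.9090
  2       105.00       102.8292       205.6585
  3       105.00       101.7608       305.2823
  4       105.00       100.7034       402.8135
  5       105.00        99.6570       498.2849
  6       105.00        98.6215       591.7287
  7       105.00        97.5967       683.1768
  8     2,105.00     1,936.2506    15,490.0045
  Σ                  2,641.3280    18,280.8582
P = 2,641.3280; Macaulay duration = 18,280.8582 / 2,641.3280 = 6.92109 years.
Modified duration = D_Mac / (1 + y) = 6.92109 / 1.0105 = 6.84917 years.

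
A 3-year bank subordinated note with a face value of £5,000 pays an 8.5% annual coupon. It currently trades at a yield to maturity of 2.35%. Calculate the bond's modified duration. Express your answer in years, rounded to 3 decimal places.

Periodic yield y = 0.0235. First find Macaulay duration:
  t   CF        PV=CF/(1+0.0235)^t    t·PV
  1       425.00       415.2418       415.2418
  2       425.00       405.7077       811.4154
  3     5,425.00     5,059.8332    15,179.4996
  Σ                  5,880.7827    16,406.1568
P = 5,880.7827; Macaulay duration = 16,406.1568 / 5,880.7827 = 2.78979 years.
Modified duration = D_Mac / (1 + y) = 2.78979 / 1.0235 = 2.72574 years.

2.726 years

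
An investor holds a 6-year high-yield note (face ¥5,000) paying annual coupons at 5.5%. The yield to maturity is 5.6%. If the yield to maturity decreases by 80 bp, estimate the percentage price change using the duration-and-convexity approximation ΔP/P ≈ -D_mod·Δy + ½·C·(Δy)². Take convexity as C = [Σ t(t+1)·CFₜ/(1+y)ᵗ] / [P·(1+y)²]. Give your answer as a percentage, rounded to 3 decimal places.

With y = 0.056:
  t   CF        PV=CF/(1+0.056)^t    t·PV        t(t+1)·PV
  1       275.00       260.4167       260.4167         520.8333
  2       275.00       246.6067       493.2134       1,479.6402
  3       275.00       233.5291       700.5872       2,802.3488
  4       275.00       221.1449       884.5798       4,422.8989
  5       275.00       209.4176     1,047.0878       6,282.5269
  6     5,275.00     3,803.9864    22,823.9184     159,767.4285
  Σ                  4,975.1013    26,209.8032     175,275.6766
P = 4,975.1013; D_Mac = 5.26819 yrs; D_mod = 4.98882 yrs; C = 31.59307.
Duration effect: -4.98882 × (-0.008) = +0.039911
Convexity effect: 0.5 × 31.59307 × (-0.008)² = +0.0010110
ΔP/P ≈ +0.039911 + 0.0010110 = +0.040922 = +4.0922%.

+4.092%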